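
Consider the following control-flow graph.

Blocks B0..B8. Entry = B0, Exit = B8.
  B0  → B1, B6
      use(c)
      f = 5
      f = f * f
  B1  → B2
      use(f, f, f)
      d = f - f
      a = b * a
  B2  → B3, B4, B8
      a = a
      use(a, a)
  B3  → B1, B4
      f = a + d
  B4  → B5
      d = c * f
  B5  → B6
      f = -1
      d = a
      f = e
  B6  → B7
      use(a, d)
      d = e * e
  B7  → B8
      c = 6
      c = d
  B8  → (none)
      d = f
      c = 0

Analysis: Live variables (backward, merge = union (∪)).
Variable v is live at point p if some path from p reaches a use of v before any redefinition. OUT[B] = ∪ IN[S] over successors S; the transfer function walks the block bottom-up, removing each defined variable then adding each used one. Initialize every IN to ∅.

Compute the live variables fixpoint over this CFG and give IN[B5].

Fixpoint table:
  B0: | IN={a, b, c, d, e} | OUT={a, b, c, d, e, f}
  B1: | IN={a, b, c, e, f} | OUT={a, b, c, d, e, f}
  B2: | IN={a, b, c, d, e, f} | OUT={a, b, c, d, e, f}
  B3: | IN={a, b, c, d, e} | OUT={a, b, c, e, f}
  B4: | IN={a, c, e, f} | OUT={a, e}
  B5: | IN={a, e} | OUT={a, d, e, f}
  B6: | IN={a, d, e, f} | OUT={d, f}
  B7: | IN={d, f} | OUT={f}
  B8: | IN={f} | OUT={}

Merge at B5: OUT[B5] = IN[B6] = {a, d, e, f}
Applying B5's transfer function to that OUT value gives IN[B5] (row B5 above).

Answer: {a, e}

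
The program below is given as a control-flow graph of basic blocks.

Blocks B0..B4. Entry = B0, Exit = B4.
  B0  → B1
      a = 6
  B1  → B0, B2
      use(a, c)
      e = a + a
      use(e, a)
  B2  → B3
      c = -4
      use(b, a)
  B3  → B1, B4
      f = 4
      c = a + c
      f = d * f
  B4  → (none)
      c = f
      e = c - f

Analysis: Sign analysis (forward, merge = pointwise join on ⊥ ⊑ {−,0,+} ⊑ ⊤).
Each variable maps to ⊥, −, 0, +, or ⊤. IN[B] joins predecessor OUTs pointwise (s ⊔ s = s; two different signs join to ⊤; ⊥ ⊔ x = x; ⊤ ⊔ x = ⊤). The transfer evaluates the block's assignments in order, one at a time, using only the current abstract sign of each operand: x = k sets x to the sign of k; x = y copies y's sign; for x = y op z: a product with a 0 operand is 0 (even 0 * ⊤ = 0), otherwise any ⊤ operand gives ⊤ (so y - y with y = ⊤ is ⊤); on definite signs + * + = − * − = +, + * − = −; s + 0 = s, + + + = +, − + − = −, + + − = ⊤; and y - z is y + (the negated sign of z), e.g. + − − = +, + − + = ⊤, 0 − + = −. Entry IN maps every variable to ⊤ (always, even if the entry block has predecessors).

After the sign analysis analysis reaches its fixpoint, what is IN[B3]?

Per-block solution:
  B0:  IN=(all ⊤)  OUT={a:+; rest ⊤}
  B1:  IN={a:+; rest ⊤}  OUT={a:+, e:+; rest ⊤}
  B2:  IN={a:+, e:+; rest ⊤}  OUT={a:+, c:-, e:+; rest ⊤}
  B3:  IN={a:+, c:-, e:+; rest ⊤}  OUT={a:+, e:+; rest ⊤}
  B4:  IN={a:+, e:+; rest ⊤}  OUT={a:+; rest ⊤}

Merge at B3: IN[B3] = OUT[B2] = {a: +, b: ⊤, c: -, d: ⊤, e: +, f: ⊤}

Answer: {a: +, b: ⊤, c: -, d: ⊤, e: +, f: ⊤}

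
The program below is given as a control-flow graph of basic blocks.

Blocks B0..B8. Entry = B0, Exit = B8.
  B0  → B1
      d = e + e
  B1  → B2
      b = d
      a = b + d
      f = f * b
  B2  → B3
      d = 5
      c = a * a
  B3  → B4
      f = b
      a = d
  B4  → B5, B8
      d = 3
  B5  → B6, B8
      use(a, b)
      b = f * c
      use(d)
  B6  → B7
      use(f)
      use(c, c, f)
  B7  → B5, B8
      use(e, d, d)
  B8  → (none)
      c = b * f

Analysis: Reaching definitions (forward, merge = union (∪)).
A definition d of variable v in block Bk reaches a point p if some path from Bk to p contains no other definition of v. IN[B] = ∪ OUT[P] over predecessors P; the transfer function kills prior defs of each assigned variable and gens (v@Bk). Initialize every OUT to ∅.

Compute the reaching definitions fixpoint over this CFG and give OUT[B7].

Answer: {a@B3, b@B5, c@B2, d@B4, f@B3}

Trace:
Fixpoint table:
  B0:  IN={}  OUT={d@B0}
  B1:  IN={d@B0}  OUT={a@B1, b@B1, d@B0, f@B1}
  B2:  IN={a@B1, b@B1, d@B0, f@B1}  OUT={a@B1, b@B1, c@B2, d@B2, f@B1}
  B3:  IN={a@B1, b@B1, c@B2, d@B2, f@B1}  OUT={a@B3, b@B1, c@B2, d@B2, f@B3}
  B4:  IN={a@B3, b@B1, c@B2, d@B2, f@B3}  OUT={a@B3, b@B1, c@B2, d@B4, f@B3}
  B5:  IN={a@B3, b@B1, b@B5, c@B2, d@B4, f@B3}  OUT={a@B3, b@B5, c@B2, d@B4, f@B3}
  B6:  IN={a@B3, b@B5, c@B2, d@B4, f@B3}  OUT={a@B3, b@B5, c@B2, d@B4, f@B3}
  B7:  IN={a@B3, b@B5, c@B2, d@B4, f@B3}  OUT={a@B3, b@B5, c@B2, d@B4, f@B3}
  B8:  IN={a@B3, b@B1, b@B5, c@B2, d@B4, f@B3}  OUT={a@B3, b@B1, b@B5, c@B8, d@B4, f@B3}

Merge at B7: IN[B7] = OUT[B6] = {a@B3, b@B5, c@B2, d@B4, f@B3}
Applying B7's transfer function to that IN value gives OUT[B7] (row B7 above).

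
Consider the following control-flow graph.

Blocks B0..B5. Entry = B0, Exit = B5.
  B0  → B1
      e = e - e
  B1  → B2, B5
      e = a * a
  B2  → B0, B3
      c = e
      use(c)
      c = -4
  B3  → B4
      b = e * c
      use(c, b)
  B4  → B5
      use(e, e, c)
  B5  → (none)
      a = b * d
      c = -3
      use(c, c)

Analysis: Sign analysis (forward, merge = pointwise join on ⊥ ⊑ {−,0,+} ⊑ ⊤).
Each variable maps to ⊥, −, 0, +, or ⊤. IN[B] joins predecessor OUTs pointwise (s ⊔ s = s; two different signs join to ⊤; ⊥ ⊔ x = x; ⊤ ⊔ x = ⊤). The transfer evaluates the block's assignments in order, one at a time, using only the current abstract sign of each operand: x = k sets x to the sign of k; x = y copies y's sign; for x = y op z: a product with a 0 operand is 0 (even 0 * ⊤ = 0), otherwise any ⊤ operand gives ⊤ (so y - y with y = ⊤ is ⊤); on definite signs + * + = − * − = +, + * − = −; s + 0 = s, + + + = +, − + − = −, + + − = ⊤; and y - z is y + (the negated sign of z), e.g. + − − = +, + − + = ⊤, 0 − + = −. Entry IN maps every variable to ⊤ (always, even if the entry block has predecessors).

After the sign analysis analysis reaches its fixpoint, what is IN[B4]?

Answer: {a: ⊤, b: ⊤, c: -, d: ⊤, e: ⊤, f: ⊤}

Trace:
Converged values:
  B0: | IN=(all ⊤) | OUT=(all ⊤)
  B1: | IN=(all ⊤) | OUT=(all ⊤)
  B2: | IN=(all ⊤) | OUT={c:-; rest ⊤}
  B3: | IN={c:-; rest ⊤} | OUT={c:-; rest ⊤}
  B4: | IN={c:-; rest ⊤} | OUT={c:-; rest ⊤}
  B5: | IN=(all ⊤) | OUT={c:-; rest ⊤}

Merge at B4: IN[B4] = OUT[B3] = {a: ⊤, b: ⊤, c: -, d: ⊤, e: ⊤, f: ⊤}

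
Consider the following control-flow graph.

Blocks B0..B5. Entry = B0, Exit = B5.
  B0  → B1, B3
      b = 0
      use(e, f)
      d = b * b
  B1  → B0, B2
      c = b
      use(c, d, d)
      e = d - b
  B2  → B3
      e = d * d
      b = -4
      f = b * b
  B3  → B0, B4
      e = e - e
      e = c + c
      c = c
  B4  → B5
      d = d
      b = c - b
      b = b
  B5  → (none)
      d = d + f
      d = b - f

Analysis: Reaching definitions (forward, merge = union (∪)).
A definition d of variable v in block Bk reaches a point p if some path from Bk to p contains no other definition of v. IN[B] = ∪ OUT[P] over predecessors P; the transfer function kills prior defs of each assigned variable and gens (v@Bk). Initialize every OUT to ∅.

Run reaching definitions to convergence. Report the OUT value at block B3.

Answer: {b@B0, b@B2, c@B3, d@B0, e@B3, f@B2}

Derivation:
Fixpoint table:
  B0: | IN={b@B0, b@B2, c@B1, c@B3, d@B0, e@B1, e@B3, f@B2} | OUT={b@B0, c@B1, c@B3, d@B0, e@B1, e@B3, f@B2}
  B1: | IN={b@B0, c@B1, c@B3, d@B0, e@B1, e@B3, f@B2} | OUT={b@B0, c@B1, d@B0, e@B1, f@B2}
  B2: | IN={b@B0, c@B1, d@B0, e@B1, f@B2} | OUT={b@B2, c@B1, d@B0, e@B2, f@B2}
  B3: | IN={b@B0, b@B2, c@B1, c@B3, d@B0, e@B1, e@B2, e@B3, f@B2} | OUT={b@B0, b@B2, c@B3, d@B0, e@B3, f@B2}
  B4: | IN={b@B0, b@B2, c@B3, d@B0, e@B3, f@B2} | OUT={b@B4, c@B3, d@B4, e@B3, f@B2}
  B5: | IN={b@B4, c@B3, d@B4, e@B3, f@B2} | OUT={b@B4, c@B3, d@B5, e@B3, f@B2}

Merge at B3: IN[B3] = OUT[B0] ⊔ OUT[B2] = {b@B0, b@B2, c@B1, c@B3, d@B0, e@B1, e@B2, e@B3, f@B2}
Applying B3's transfer function to that IN value gives OUT[B3] (row B3 above).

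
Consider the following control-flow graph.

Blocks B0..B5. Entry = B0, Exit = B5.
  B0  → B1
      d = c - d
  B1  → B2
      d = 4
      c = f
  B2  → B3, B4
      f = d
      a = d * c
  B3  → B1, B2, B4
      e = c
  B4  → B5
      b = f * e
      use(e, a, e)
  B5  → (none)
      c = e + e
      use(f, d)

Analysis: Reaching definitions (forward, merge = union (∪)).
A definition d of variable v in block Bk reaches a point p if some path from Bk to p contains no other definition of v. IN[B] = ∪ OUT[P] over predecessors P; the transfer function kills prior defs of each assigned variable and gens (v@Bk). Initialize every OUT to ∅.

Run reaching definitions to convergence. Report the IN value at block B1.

Converged values:
  B0:   IN={}   OUT={d@B0}
  B1:   IN={a@B2, c@B1, d@B0, d@B1, e@B3, f@B2}   OUT={a@B2, c@B1, d@B1, e@B3, f@B2}
  B2:   IN={a@B2, c@B1, d@B1, e@B3, f@B2}   OUT={a@B2, c@B1, d@B1, e@B3, f@B2}
  B3:   IN={a@B2, c@B1, d@B1, e@B3, f@B2}   OUT={a@B2, c@B1, d@B1, e@B3, f@B2}
  B4:   IN={a@B2, c@B1, d@B1, e@B3, f@B2}   OUT={a@B2, b@B4, c@B1, d@B1, e@B3, f@B2}
  B5:   IN={a@B2, b@B4, c@B1, d@B1, e@B3, f@B2}   OUT={a@B2, b@B4, c@B5, d@B1, e@B3, f@B2}

Merge at B1: IN[B1] = OUT[B0] ⊔ OUT[B3] = {a@B2, c@B1, d@B0, d@B1, e@B3, f@B2}

Answer: {a@B2, c@B1, d@B0, d@B1, e@B3, f@B2}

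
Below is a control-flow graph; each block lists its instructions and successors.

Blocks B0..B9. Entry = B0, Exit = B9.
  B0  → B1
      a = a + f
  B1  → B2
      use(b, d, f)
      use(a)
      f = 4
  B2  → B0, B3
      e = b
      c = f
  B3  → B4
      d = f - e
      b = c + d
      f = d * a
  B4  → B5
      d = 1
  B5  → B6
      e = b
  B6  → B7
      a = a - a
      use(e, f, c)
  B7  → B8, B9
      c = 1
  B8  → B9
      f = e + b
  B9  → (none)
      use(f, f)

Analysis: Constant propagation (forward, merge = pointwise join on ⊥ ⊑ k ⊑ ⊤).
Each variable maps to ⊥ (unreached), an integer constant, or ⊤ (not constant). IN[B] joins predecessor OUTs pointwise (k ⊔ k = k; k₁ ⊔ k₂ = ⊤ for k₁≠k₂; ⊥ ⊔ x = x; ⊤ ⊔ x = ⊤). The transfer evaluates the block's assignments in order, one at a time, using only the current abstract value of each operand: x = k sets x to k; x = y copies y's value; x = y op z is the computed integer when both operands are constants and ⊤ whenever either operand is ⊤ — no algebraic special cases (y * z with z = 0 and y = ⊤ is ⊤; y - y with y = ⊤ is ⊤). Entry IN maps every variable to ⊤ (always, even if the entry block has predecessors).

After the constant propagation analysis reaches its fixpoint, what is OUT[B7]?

Answer: {a: ⊤, b: ⊤, c: 1, d: 1, e: ⊤, f: ⊤}

Trace:
Fixpoint table:
  B0: | IN=(all ⊤) | OUT=(all ⊤)
  B1: | IN=(all ⊤) | OUT={f:4; rest ⊤}
  B2: | IN={f:4; rest ⊤} | OUT={c:4, f:4; rest ⊤}
  B3: | IN={c:4, f:4; rest ⊤} | OUT={c:4; rest ⊤}
  B4: | IN={c:4; rest ⊤} | OUT={c:4, d:1; rest ⊤}
  B5: | IN={c:4, d:1; rest ⊤} | OUT={c:4, d:1; rest ⊤}
  B6: | IN={c:4, d:1; rest ⊤} | OUT={c:4, d:1; rest ⊤}
  B7: | IN={c:4, d:1; rest ⊤} | OUT={c:1, d:1; rest ⊤}
  B8: | IN={c:1, d:1; rest ⊤} | OUT={c:1, d:1; rest ⊤}
  B9: | IN={c:1, d:1; rest ⊤} | OUT={c:1, d:1; rest ⊤}

Merge at B7: IN[B7] = OUT[B6] = {a: ⊤, b: ⊤, c: 4, d: 1, e: ⊤, f: ⊤}
Applying B7's transfer function to that IN value gives OUT[B7] (row B7 above).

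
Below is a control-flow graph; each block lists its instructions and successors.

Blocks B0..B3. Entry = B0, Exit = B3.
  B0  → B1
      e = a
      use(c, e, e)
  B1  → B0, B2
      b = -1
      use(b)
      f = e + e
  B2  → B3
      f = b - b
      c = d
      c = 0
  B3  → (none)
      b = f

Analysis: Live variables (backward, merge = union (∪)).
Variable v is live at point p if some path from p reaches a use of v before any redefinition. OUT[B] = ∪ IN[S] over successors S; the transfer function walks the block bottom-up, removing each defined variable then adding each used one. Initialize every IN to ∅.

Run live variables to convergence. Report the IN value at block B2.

Converged values:
  B0: | IN={a, c, d} | OUT={a, c, d, e}
  B1: | IN={a, c, d, e} | OUT={a, b, c, d}
  B2: | IN={b, d} | OUT={f}
  B3: | IN={f} | OUT={}

Merge at B2: OUT[B2] = IN[B3] = {f}
Applying B2's transfer function to that OUT value gives IN[B2] (row B2 above).

Answer: {b, d}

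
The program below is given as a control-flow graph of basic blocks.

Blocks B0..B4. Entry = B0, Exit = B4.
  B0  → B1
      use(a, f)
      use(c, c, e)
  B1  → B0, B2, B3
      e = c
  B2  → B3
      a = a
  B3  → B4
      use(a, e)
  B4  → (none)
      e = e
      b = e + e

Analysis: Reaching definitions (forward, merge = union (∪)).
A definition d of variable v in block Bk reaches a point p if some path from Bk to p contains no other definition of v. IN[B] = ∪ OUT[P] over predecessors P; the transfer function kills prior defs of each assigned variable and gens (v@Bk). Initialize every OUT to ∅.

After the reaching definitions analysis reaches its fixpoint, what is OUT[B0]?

Answer: {e@B1}

Working:
Converged values:
  B0: | IN={e@B1} | OUT={e@B1}
  B1: | IN={e@B1} | OUT={e@B1}
  B2: | IN={e@B1} | OUT={a@B2, e@B1}
  B3: | IN={a@B2, e@B1} | OUT={a@B2, e@B1}
  B4: | IN={a@B2, e@B1} | OUT={a@B2, b@B4, e@B4}

Merge at B0 (entry node, so the boundary value {} is joined with the incoming edge(s)): IN[B0] = {} ⊔ OUT[B1] = {e@B1}
Applying B0's transfer function to that IN value gives OUT[B0] (row B0 above).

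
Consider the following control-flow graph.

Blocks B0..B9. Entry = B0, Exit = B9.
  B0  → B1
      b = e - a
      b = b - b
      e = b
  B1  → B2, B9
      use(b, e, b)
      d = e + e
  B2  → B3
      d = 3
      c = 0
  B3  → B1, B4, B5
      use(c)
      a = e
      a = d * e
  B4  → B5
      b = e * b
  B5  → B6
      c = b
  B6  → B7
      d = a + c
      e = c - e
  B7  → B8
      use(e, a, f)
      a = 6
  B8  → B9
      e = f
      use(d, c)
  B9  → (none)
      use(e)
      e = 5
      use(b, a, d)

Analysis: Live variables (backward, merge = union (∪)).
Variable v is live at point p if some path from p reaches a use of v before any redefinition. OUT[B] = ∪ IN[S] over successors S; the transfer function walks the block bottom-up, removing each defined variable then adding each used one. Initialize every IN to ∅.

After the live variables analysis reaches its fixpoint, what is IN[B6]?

Fixpoint table:
  B0:  IN={a, e, f}  OUT={a, b, e, f}
  B1:  IN={a, b, e, f}  OUT={a, b, d, e, f}
  B2:  IN={b, e, f}  OUT={b, c, d, e, f}
  B3:  IN={b, c, d, e, f}  OUT={a, b, e, f}
  B4:  IN={a, b, e, f}  OUT={a, b, e, f}
  B5:  IN={a, b, e, f}  OUT={a, b, c, e, f}
  B6:  IN={a, b, c, e, f}  OUT={a, b, c, d, e, f}
  B7:  IN={a, b, c, d, e, f}  OUT={a, b, c, d, f}
  B8:  IN={a, b, c, d, f}  OUT={a, b, d, e}
  B9:  IN={a, b, d, e}  OUT={}

Merge at B6: OUT[B6] = IN[B7] = {a, b, c, d, e, f}
Applying B6's transfer function to that OUT value gives IN[B6] (row B6 above).

Answer: {a, b, c, e, f}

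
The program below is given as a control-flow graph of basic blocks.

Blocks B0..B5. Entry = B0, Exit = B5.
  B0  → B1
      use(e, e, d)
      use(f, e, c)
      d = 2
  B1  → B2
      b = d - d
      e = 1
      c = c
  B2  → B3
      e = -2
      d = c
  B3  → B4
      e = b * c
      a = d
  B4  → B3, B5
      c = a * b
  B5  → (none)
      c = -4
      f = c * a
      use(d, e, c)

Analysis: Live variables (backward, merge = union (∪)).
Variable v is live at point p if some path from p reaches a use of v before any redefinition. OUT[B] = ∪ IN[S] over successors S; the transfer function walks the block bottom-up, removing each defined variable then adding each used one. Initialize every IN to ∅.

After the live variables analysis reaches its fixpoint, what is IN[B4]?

Answer: {a, b, d, e}

Trace:
Per-block solution:
  B0: | IN={c, d, e, f} | OUT={c, d}
  B1: | IN={c, d} | OUT={b, c}
  B2: | IN={b, c} | OUT={b, c, d}
  B3: | IN={b, c, d} | OUT={a, b, d, e}
  B4: | IN={a, b, d, e} | OUT={a, b, c, d, e}
  B5: | IN={a, d, e} | OUT={}

Merge at B4: OUT[B4] = IN[B3] ⊔ IN[B5] = {a, b, c, d, e}
Applying B4's transfer function to that OUT value gives IN[B4] (row B4 above).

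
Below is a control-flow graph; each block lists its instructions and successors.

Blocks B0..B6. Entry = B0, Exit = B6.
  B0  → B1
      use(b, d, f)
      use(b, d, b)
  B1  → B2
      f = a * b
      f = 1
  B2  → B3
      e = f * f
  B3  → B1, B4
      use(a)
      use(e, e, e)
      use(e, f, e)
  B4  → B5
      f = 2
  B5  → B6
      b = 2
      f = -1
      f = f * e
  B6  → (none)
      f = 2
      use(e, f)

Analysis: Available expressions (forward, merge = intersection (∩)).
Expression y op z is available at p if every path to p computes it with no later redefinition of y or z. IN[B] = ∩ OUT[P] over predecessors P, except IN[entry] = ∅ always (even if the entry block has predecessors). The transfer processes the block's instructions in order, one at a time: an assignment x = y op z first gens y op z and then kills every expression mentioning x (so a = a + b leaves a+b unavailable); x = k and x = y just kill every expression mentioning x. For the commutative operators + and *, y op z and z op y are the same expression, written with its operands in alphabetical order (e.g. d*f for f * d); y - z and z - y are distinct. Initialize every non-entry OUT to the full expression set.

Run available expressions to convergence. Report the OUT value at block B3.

Answer: {a*b, f*f}

Trace:
Fixpoint table:
  B0:  IN={}  OUT={}
  B1:  IN={}  OUT={a*b}
  B2:  IN={a*b}  OUT={a*b, f*f}
  B3:  IN={a*b, f*f}  OUT={a*b, f*f}
  B4:  IN={a*b, f*f}  OUT={a*b}
  B5:  IN={a*b}  OUT={}
  B6:  IN={}  OUT={}

Merge at B3: IN[B3] = OUT[B2] = {a*b, f*f}
Applying B3's transfer function to that IN value gives OUT[B3] (row B3 above).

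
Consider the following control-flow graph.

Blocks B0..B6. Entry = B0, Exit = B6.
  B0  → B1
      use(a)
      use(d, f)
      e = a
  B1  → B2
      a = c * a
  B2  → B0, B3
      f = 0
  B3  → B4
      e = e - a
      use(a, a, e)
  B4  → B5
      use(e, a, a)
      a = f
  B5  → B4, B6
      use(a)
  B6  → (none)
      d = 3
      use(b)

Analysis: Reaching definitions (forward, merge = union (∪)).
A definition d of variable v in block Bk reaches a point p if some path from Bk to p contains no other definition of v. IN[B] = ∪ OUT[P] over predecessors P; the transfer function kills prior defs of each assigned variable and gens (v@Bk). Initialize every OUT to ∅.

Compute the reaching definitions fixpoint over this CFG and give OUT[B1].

Answer: {a@B1, e@B0, f@B2}

Trace:
Converged values:
  B0:   IN={a@B1, e@B0, f@B2}   OUT={a@B1, e@B0, f@B2}
  B1:   IN={a@B1, e@B0, f@B2}   OUT={a@B1, e@B0, f@B2}
  B2:   IN={a@B1, e@B0, f@B2}   OUT={a@B1, e@B0, f@B2}
  B3:   IN={a@B1, e@B0, f@B2}   OUT={a@B1, e@B3, f@B2}
  B4:   IN={a@B1, a@B4, e@B3, f@B2}   OUT={a@B4, e@B3, f@B2}
  B5:   IN={a@B4, e@B3, f@B2}   OUT={a@B4, e@B3, f@B2}
  B6:   IN={a@B4, e@B3, f@B2}   OUT={a@B4, d@B6, e@B3, f@B2}

Merge at B1: IN[B1] = OUT[B0] = {a@B1, e@B0, f@B2}
Applying B1's transfer function to that IN value gives OUT[B1] (row B1 above).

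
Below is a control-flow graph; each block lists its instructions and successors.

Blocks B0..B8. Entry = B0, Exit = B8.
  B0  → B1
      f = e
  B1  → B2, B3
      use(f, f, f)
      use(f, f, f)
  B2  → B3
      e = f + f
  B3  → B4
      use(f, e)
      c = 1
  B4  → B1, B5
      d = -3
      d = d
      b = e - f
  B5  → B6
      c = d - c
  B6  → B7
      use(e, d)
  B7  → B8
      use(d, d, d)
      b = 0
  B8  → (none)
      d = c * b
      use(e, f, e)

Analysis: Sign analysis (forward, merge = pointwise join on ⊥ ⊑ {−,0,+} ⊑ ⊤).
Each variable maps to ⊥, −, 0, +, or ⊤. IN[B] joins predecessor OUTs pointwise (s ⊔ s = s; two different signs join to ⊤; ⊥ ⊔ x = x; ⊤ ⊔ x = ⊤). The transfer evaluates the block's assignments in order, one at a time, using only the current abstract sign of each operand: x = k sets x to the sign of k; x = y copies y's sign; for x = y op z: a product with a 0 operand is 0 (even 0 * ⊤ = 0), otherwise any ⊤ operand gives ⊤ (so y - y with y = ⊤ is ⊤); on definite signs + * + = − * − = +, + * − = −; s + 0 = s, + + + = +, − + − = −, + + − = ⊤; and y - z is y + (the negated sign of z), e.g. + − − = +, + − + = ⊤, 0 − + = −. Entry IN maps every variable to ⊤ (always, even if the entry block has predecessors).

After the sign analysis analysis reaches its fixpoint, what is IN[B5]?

Converged values:
  B0: | IN=(all ⊤) | OUT=(all ⊤)
  B1: | IN=(all ⊤) | OUT=(all ⊤)
  B2: | IN=(all ⊤) | OUT=(all ⊤)
  B3: | IN=(all ⊤) | OUT={c:+; rest ⊤}
  B4: | IN={c:+; rest ⊤} | OUT={c:+, d:-; rest ⊤}
  B5: | IN={c:+, d:-; rest ⊤} | OUT={c:-, d:-; rest ⊤}
  B6: | IN={c:-, d:-; rest ⊤} | OUT={c:-, d:-; rest ⊤}
  B7: | IN={c:-, d:-; rest ⊤} | OUT={b:0, c:-, d:-; rest ⊤}
  B8: | IN={b:0, c:-, d:-; rest ⊤} | OUT={b:0, c:-, d:0; rest ⊤}

Merge at B5: IN[B5] = OUT[B4] = {a: ⊤, b: ⊤, c: +, d: -, e: ⊤, f: ⊤}

Answer: {a: ⊤, b: ⊤, c: +, d: -, e: ⊤, f: ⊤}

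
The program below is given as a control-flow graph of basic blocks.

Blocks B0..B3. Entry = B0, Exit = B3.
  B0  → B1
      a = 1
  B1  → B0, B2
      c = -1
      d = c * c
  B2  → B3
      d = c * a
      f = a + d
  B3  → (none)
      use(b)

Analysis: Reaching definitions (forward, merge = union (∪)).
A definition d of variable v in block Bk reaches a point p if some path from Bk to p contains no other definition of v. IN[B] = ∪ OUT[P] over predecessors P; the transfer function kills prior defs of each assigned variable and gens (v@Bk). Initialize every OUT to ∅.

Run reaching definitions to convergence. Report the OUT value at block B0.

Converged values:
  B0:  IN={a@B0, c@B1, d@B1}  OUT={a@B0, c@B1, d@B1}
  B1:  IN={a@B0, c@B1, d@B1}  OUT={a@B0, c@B1, d@B1}
  B2:  IN={a@B0, c@B1, d@B1}  OUT={a@B0, c@B1, d@B2, f@B2}
  B3:  IN={a@B0, c@B1, d@B2, f@B2}  OUT={a@B0, c@B1, d@B2, f@B2}

Merge at B0 (entry node, so the boundary value {} is joined with the incoming edge(s)): IN[B0] = {} ⊔ OUT[B1] = {a@B0, c@B1, d@B1}
Applying B0's transfer function to that IN value gives OUT[B0] (row B0 above).

Answer: {a@B0, c@B1, d@B1}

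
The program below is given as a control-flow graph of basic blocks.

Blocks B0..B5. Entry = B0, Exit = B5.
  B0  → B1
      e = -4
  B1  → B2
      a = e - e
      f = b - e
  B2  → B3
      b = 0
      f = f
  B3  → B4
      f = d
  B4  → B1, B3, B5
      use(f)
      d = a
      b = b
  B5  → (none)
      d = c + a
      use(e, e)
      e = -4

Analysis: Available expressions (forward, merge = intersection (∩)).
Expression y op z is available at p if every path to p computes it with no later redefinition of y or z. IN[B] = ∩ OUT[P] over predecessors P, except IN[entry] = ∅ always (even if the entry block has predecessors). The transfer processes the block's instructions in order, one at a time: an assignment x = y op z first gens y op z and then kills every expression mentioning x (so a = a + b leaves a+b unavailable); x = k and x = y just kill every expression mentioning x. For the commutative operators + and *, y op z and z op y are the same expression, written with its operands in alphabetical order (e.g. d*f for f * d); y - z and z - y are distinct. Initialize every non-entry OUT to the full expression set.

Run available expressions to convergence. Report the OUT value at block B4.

Fixpoint table:
  B0:  IN={}  OUT={}
  B1:  IN={}  OUT={b-e, e-e}
  B2:  IN={b-e, e-e}  OUT={e-e}
  B3:  IN={e-e}  OUT={e-e}
  B4:  IN={e-e}  OUT={e-e}
  B5:  IN={e-e}  OUT={a+c}

Merge at B4: IN[B4] = OUT[B3] = {e-e}
Applying B4's transfer function to that IN value gives OUT[B4] (row B4 above).

Answer: {e-e}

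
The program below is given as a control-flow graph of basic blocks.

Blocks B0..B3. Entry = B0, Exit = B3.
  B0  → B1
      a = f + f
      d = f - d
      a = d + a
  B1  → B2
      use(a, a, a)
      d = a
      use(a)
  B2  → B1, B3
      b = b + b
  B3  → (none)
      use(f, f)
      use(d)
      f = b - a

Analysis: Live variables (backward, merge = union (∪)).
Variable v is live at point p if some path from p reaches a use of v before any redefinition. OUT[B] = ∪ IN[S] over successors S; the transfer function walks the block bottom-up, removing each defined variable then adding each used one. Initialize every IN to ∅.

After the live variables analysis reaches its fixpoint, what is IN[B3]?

Answer: {a, b, d, f}

Derivation:
Per-block solution:
  B0:  IN={b, d, f}  OUT={a, b, f}
  B1:  IN={a, b, f}  OUT={a, b, d, f}
  B2:  IN={a, b, d, f}  OUT={a, b, d, f}
  B3:  IN={a, b, d, f}  OUT={}

B3 is the boundary node: OUT[B3] = {}
Applying B3's transfer function to that OUT value gives IN[B3] (row B3 above).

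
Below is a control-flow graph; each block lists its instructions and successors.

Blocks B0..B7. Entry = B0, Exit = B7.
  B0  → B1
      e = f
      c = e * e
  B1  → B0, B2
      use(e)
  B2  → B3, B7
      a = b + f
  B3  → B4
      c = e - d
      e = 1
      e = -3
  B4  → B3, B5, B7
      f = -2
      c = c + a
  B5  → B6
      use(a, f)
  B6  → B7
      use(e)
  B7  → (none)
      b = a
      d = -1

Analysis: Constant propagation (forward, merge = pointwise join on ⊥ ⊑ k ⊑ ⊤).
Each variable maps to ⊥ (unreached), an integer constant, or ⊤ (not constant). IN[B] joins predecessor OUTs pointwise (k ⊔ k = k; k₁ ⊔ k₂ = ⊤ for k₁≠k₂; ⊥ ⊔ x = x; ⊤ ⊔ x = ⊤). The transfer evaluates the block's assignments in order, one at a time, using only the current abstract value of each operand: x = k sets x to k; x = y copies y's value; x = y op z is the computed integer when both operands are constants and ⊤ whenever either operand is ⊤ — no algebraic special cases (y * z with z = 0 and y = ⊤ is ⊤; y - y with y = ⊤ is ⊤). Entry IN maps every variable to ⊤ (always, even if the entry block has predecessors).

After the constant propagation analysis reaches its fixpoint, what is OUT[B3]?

Answer: {a: ⊤, b: ⊤, c: ⊤, d: ⊤, e: -3, f: ⊤}

Trace:
Converged values:
  B0:   IN=(all ⊤)   OUT=(all ⊤)
  B1:   IN=(all ⊤)   OUT=(all ⊤)
  B2:   IN=(all ⊤)   OUT=(all ⊤)
  B3:   IN=(all ⊤)   OUT={e:-3; rest ⊤}
  B4:   IN={e:-3; rest ⊤}   OUT={e:-3, f:-2; rest ⊤}
  B5:   IN={e:-3, f:-2; rest ⊤}   OUT={e:-3, f:-2; rest ⊤}
  B6:   IN={e:-3, f:-2; rest ⊤}   OUT={e:-3, f:-2; rest ⊤}
  B7:   IN=(all ⊤)   OUT={d:-1; rest ⊤}

Merge at B3: IN[B3] = OUT[B2] ⊔ OUT[B4] = {a: ⊤, b: ⊤, c: ⊤, d: ⊤, e: ⊤, f: ⊤}
Applying B3's transfer function to that IN value gives OUT[B3] (row B3 above).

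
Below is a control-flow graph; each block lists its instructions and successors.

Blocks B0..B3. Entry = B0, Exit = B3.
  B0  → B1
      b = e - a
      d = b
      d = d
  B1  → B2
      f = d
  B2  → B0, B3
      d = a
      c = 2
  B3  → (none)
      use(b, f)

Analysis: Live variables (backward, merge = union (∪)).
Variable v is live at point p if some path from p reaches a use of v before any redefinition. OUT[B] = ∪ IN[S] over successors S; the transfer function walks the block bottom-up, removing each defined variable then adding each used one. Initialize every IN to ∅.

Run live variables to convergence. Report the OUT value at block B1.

Answer: {a, b, e, f}

Trace:
Fixpoint table:
  B0:   IN={a, e}   OUT={a, b, d, e}
  B1:   IN={a, b, d, e}   OUT={a, b, e, f}
  B2:   IN={a, b, e, f}   OUT={a, b, e, f}
  B3:   IN={b, f}   OUT={}

Merge at B1: OUT[B1] = IN[B2] = {a, b, e, f}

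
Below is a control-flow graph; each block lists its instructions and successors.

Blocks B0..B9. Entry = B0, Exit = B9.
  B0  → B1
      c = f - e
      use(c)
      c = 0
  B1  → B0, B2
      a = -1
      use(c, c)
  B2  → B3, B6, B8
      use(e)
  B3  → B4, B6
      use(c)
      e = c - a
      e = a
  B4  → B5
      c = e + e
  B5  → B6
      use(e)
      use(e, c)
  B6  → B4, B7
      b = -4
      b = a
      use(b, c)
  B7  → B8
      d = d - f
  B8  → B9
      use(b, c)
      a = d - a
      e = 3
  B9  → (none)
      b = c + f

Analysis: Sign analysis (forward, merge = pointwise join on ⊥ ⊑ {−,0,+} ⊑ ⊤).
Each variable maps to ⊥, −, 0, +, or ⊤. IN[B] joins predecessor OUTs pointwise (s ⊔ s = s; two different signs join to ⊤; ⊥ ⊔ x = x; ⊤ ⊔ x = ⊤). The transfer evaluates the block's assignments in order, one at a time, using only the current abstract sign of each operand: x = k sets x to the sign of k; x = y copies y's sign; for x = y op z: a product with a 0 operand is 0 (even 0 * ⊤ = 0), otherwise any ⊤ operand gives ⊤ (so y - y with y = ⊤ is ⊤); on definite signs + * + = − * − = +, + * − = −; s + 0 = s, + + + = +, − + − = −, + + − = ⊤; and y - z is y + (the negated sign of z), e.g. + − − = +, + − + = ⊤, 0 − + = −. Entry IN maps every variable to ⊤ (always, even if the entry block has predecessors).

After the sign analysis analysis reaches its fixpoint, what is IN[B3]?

Fixpoint table:
  B0: | IN=(all ⊤) | OUT={c:0; rest ⊤}
  B1: | IN={c:0; rest ⊤} | OUT={a:-, c:0; rest ⊤}
  B2: | IN={a:-, c:0; rest ⊤} | OUT={a:-, c:0; rest ⊤}
  B3: | IN={a:-, c:0; rest ⊤} | OUT={a:-, c:0, e:-; rest ⊤}
  B4: | IN={a:-; rest ⊤} | OUT={a:-; rest ⊤}
  B5: | IN={a:-; rest ⊤} | OUT={a:-; rest ⊤}
  B6: | IN={a:-; rest ⊤} | OUT={a:-, b:-; rest ⊤}
  B7: | IN={a:-, b:-; rest ⊤} | OUT={a:-, b:-; rest ⊤}
  B8: | IN={a:-; rest ⊤} | OUT={e:+; rest ⊤}
  B9: | IN={e:+; rest ⊤} | OUT={e:+; rest ⊤}

Merge at B3: IN[B3] = OUT[B2] = {a: -, b: ⊤, c: 0, d: ⊤, e: ⊤, f: ⊤}

Answer: {a: -, b: ⊤, c: 0, d: ⊤, e: ⊤, f: ⊤}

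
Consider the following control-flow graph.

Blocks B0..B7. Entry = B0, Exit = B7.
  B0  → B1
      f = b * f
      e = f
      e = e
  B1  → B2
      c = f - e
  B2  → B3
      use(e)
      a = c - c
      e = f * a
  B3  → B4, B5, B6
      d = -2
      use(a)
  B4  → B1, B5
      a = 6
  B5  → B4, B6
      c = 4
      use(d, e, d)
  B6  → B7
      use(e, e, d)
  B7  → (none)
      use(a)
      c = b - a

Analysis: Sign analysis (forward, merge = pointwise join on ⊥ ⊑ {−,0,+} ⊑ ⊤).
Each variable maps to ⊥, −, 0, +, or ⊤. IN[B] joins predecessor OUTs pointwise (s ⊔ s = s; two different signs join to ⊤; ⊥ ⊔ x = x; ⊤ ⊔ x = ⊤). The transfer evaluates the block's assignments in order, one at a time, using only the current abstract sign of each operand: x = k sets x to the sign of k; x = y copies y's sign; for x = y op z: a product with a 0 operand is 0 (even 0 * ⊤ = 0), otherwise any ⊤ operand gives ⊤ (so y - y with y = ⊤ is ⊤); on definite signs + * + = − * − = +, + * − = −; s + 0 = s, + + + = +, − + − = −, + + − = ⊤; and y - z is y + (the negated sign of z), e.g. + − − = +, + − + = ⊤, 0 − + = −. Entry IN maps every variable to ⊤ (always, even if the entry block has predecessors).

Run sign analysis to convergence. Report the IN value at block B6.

Converged values:
  B0: | IN=(all ⊤) | OUT=(all ⊤)
  B1: | IN=(all ⊤) | OUT=(all ⊤)
  B2: | IN=(all ⊤) | OUT=(all ⊤)
  B3: | IN=(all ⊤) | OUT={d:-; rest ⊤}
  B4: | IN={d:-; rest ⊤} | OUT={a:+, d:-; rest ⊤}
  B5: | IN={d:-; rest ⊤} | OUT={c:+, d:-; rest ⊤}
  B6: | IN={d:-; rest ⊤} | OUT={d:-; rest ⊤}
  B7: | IN={d:-; rest ⊤} | OUT={d:-; rest ⊤}

Merge at B6: IN[B6] = OUT[B3] ⊔ OUT[B5] = {a: ⊤, b: ⊤, c: ⊤, d: -, e: ⊤, f: ⊤}

Answer: {a: ⊤, b: ⊤, c: ⊤, d: -, e: ⊤, f: ⊤}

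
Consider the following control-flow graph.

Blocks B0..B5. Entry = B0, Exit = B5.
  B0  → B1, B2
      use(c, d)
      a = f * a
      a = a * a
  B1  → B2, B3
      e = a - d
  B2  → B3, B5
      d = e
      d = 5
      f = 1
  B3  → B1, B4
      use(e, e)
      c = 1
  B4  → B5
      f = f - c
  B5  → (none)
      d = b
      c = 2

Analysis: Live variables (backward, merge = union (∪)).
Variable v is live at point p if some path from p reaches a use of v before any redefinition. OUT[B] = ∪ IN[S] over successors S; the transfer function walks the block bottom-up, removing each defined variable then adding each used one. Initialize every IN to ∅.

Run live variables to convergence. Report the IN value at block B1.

Answer: {a, b, d, f}

Working:
Per-block solution:
  B0: | IN={a, b, c, d, e, f} | OUT={a, b, d, e, f}
  B1: | IN={a, b, d, f} | OUT={a, b, d, e, f}
  B2: | IN={a, b, e} | OUT={a, b, d, e, f}
  B3: | IN={a, b, d, e, f} | OUT={a, b, c, d, f}
  B4: | IN={b, c, f} | OUT={b}
  B5: | IN={b} | OUT={}

Merge at B1: OUT[B1] = IN[B2] ⊔ IN[B3] = {a, b, d, e, f}
Applying B1's transfer function to that OUT value gives IN[B1] (row B1 above).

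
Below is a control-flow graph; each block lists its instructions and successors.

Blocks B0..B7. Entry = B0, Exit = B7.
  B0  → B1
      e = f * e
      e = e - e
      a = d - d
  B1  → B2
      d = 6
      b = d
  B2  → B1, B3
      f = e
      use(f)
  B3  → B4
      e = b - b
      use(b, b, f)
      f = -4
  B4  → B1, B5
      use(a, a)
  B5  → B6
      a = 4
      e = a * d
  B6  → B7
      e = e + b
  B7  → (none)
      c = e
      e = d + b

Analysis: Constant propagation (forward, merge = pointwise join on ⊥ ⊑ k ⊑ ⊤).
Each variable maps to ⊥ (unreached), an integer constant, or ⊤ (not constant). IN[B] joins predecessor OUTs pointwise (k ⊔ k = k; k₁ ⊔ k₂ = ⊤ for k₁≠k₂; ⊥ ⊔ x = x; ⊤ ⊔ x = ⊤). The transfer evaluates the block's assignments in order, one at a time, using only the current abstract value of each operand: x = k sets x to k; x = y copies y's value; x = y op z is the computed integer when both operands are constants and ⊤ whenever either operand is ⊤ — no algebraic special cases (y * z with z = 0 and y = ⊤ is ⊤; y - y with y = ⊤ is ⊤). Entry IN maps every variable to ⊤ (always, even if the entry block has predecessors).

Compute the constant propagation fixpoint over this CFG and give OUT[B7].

Answer: {a: 4, b: 6, c: 30, d: 6, e: 12, f: -4}

Working:
Converged values:
  B0:   IN=(all ⊤)   OUT=(all ⊤)
  B1:   IN=(all ⊤)   OUT={b:6, d:6; rest ⊤}
  B2:   IN={b:6, d:6; rest ⊤}   OUT={b:6, d:6; rest ⊤}
  B3:   IN={b:6, d:6; rest ⊤}   OUT={b:6, d:6, e:0, f:-4; rest ⊤}
  B4:   IN={b:6, d:6, e:0, f:-4; rest ⊤}   OUT={b:6, d:6, e:0, f:-4; rest ⊤}
  B5:   IN={b:6, d:6, e:0, f:-4; rest ⊤}   OUT={a:4, b:6, d:6, e:24, f:-4; rest ⊤}
  B6:   IN={a:4, b:6, d:6, e:24, f:-4; rest ⊤}   OUT={a:4, b:6, d:6, e:30, f:-4; rest ⊤}
  B7:   IN={a:4, b:6, d:6, e:30, f:-4; rest ⊤}   OUT={a:4, b:6, c:30, d:6, e:12, f:-4; rest ⊤}

Merge at B7: IN[B7] = OUT[B6] = {a: 4, b: 6, c: ⊤, d: 6, e: 30, f: -4}
Applying B7's transfer function to that IN value gives OUT[B7] (row B7 above).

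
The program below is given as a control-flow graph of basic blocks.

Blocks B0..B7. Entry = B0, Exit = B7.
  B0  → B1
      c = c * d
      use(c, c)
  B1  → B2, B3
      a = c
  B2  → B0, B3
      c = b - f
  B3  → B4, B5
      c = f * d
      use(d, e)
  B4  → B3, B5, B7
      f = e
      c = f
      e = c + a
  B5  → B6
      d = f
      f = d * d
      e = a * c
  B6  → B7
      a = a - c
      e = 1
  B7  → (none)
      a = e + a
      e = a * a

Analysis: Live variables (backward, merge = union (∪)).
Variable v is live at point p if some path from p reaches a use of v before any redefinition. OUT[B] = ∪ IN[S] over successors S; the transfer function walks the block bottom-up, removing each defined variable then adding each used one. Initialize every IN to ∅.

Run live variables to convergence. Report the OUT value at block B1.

Fixpoint table:
  B0:   IN={b, c, d, e, f}   OUT={b, c, d, e, f}
  B1:   IN={b, c, d, e, f}   OUT={a, b, d, e, f}
  B2:   IN={a, b, d, e, f}   OUT={a, b, c, d, e, f}
  B3:   IN={a, d, e, f}   OUT={a, c, d, e, f}
  B4:   IN={a, d, e}   OUT={a, c, d, e, f}
  B5:   IN={a, c, f}   OUT={a, c}
  B6:   IN={a, c}   OUT={a, e}
  B7:   IN={a, e}   OUT={}

Merge at B1: OUT[B1] = IN[B2] ⊔ IN[B3] = {a, b, d, e, f}

Answer: {a, b, d, e, f}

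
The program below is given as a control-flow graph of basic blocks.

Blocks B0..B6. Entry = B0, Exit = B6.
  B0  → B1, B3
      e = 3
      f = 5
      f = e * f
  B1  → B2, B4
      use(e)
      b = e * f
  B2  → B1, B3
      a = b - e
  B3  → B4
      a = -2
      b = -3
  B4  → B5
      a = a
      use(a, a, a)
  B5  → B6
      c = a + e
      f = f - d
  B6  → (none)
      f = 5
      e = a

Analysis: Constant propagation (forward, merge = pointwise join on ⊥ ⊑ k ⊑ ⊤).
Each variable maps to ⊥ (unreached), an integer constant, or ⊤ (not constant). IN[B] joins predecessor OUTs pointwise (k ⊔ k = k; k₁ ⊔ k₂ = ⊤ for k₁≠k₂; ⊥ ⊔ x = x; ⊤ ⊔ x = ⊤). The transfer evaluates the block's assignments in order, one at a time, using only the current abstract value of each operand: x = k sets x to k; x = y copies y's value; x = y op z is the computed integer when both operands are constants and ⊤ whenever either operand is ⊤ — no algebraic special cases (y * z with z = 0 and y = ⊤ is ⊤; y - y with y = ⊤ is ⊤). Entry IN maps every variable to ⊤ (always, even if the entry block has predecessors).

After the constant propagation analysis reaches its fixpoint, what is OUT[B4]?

Answer: {a: ⊤, b: ⊤, c: ⊤, d: ⊤, e: 3, f: 15}

Working:
Converged values:
  B0:  IN=(all ⊤)  OUT={e:3, f:15; rest ⊤}
  B1:  IN={e:3, f:15; rest ⊤}  OUT={b:45, e:3, f:15; rest ⊤}
  B2:  IN={b:45, e:3, f:15; rest ⊤}  OUT={a:42, b:45, e:3, f:15; rest ⊤}
  B3:  IN={e:3, f:15; rest ⊤}  OUT={a:-2, b:-3, e:3, f:15; rest ⊤}
  B4:  IN={e:3, f:15; rest ⊤}  OUT={e:3, f:15; rest ⊤}
  B5:  IN={e:3, f:15; rest ⊤}  OUT={e:3; rest ⊤}
  B6:  IN={e:3; rest ⊤}  OUT={f:5; rest ⊤}

Merge at B4: IN[B4] = OUT[B1] ⊔ OUT[B3] = {a: ⊤, b: ⊤, c: ⊤, d: ⊤, e: 3, f: 15}
Applying B4's transfer function to that IN value gives OUT[B4] (row B4 above).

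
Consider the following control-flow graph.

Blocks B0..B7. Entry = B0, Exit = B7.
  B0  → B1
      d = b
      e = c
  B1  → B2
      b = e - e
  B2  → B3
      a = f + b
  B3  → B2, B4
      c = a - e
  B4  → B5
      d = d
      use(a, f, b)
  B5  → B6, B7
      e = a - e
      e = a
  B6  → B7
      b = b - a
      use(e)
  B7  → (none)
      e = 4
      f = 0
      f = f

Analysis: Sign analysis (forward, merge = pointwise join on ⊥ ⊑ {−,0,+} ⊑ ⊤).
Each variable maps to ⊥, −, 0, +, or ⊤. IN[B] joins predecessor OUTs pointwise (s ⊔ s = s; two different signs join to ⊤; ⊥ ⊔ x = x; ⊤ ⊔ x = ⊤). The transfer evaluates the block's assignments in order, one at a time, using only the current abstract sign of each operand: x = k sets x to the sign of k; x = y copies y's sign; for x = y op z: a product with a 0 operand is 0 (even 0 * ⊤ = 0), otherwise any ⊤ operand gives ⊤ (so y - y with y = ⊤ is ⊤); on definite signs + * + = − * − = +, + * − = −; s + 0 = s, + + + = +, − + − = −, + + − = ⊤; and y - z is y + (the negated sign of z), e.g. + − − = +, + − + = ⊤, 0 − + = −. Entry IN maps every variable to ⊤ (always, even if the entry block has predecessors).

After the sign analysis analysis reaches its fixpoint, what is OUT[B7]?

Answer: {a: ⊤, b: ⊤, c: ⊤, d: ⊤, e: +, f: 0}

Trace:
Per-block solution:
  B0:   IN=(all ⊤)   OUT=(all ⊤)
  B1:   IN=(all ⊤)   OUT=(all ⊤)
  B2:   IN=(all ⊤)   OUT=(all ⊤)
  B3:   IN=(all ⊤)   OUT=(all ⊤)
  B4:   IN=(all ⊤)   OUT=(all ⊤)
  B5:   IN=(all ⊤)   OUT=(all ⊤)
  B6:   IN=(all ⊤)   OUT=(all ⊤)
  B7:   IN=(all ⊤)   OUT={e:+, f:0; rest ⊤}

Merge at B7: IN[B7] = OUT[B5] ⊔ OUT[B6] = {a: ⊤, b: ⊤, c: ⊤, d: ⊤, e: ⊤, f: ⊤}
Applying B7's transfer function to that IN value gives OUT[B7] (row B7 above).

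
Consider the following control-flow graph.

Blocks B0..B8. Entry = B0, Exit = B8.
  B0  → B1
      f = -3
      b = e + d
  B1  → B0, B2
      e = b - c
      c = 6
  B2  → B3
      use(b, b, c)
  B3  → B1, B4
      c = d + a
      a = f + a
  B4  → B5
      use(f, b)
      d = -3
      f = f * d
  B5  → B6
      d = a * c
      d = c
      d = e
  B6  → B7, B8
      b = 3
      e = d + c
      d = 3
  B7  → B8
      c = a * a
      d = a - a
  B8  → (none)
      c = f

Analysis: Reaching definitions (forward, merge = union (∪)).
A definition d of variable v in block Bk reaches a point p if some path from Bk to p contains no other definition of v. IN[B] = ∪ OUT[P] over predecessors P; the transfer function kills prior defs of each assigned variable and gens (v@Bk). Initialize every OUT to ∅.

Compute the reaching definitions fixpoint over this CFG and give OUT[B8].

Converged values:
  B0:   IN={a@B3, b@B0, c@B1, e@B1, f@B0}   OUT={a@B3, b@B0, c@B1, e@B1, f@B0}
  B1:   IN={a@B3, b@B0, c@B1, c@B3, e@B1, f@B0}   OUT={a@B3, b@B0, c@B1, e@B1, f@B0}
  B2:   IN={a@B3, b@B0, c@B1, e@B1, f@B0}   OUT={a@B3, b@B0, c@B1, e@B1, f@B0}
  B3:   IN={a@B3, b@B0, c@B1, e@B1, f@B0}   OUT={a@B3, b@B0, c@B3, e@B1, f@B0}
  B4:   IN={a@B3, b@B0, c@B3, e@B1, f@B0}   OUT={a@B3, b@B0, c@B3, d@B4, e@B1, f@B4}
  B5:   IN={a@B3, b@B0, c@B3, d@B4, e@B1, f@B4}   OUT={a@B3, b@B0, c@B3, d@B5, e@B1, f@B4}
  B6:   IN={a@B3, b@B0, c@B3, d@B5, e@B1, f@B4}   OUT={a@B3, b@B6, c@B3, d@B6, e@B6, f@B4}
  B7:   IN={a@B3, b@B6, c@B3, d@B6, e@B6, f@B4}   OUT={a@B3, b@B6, c@B7, d@B7, e@B6, f@B4}
  B8:   IN={a@B3, b@B6, c@B3, c@B7, d@B6, d@B7, e@B6, f@B4}   OUT={a@B3, b@B6, c@B8, d@B6, d@B7, e@B6, f@B4}

Merge at B8: IN[B8] = OUT[B6] ⊔ OUT[B7] = {a@B3, b@B6, c@B3, c@B7, d@B6, d@B7, e@B6, f@B4}
Applying B8's transfer function to that IN value gives OUT[B8] (row B8 above).

Answer: {a@B3, b@B6, c@B8, d@B6, d@B7, e@B6, f@B4}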